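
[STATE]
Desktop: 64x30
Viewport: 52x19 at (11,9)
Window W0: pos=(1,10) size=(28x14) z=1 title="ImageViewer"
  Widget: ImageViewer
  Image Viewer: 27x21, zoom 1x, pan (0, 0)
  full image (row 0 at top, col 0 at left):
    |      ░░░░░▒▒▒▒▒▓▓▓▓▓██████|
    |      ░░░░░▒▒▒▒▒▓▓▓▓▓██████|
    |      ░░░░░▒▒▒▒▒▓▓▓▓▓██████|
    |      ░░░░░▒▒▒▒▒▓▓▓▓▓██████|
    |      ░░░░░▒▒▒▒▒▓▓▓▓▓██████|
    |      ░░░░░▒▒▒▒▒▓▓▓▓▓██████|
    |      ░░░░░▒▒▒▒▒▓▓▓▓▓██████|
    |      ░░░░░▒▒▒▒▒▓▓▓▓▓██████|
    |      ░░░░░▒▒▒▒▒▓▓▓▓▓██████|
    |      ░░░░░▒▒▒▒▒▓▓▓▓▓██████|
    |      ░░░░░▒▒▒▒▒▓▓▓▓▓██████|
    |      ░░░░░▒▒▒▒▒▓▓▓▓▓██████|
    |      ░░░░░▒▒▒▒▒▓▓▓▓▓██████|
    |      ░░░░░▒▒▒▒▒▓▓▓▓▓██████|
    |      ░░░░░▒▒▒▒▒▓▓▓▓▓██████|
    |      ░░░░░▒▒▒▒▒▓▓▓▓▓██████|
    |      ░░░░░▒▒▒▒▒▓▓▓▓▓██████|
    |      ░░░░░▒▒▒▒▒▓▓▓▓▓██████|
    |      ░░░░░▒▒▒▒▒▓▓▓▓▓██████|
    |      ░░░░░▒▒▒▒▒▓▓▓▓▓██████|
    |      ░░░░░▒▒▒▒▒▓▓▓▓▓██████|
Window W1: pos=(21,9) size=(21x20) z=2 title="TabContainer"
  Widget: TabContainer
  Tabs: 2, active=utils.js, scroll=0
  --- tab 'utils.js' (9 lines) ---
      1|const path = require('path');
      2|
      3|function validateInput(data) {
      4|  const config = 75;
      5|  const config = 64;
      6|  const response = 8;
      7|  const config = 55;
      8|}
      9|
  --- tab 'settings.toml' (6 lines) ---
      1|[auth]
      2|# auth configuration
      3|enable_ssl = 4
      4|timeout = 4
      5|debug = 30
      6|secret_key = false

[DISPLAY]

          ┏━━━━━━━━━━━━━━━━━━━┓                     
━━━━━━━━━━┃ TabContainer      ┃                     
wer       ┠───────────────────┨                     
──────────┃[utils.js]│ setting┃                     
░░▒▒▒▒▒▓▓▓┃───────────────────┃                     
░░▒▒▒▒▒▓▓▓┃const path = requir┃                     
░░▒▒▒▒▒▓▓▓┃                   ┃                     
░░▒▒▒▒▒▓▓▓┃function validateIn┃                     
░░▒▒▒▒▒▓▓▓┃  const config = 75┃                     
░░▒▒▒▒▒▓▓▓┃  const config = 64┃                     
░░▒▒▒▒▒▓▓▓┃  const response = ┃                     
░░▒▒▒▒▒▓▓▓┃  const config = 55┃                     
░░▒▒▒▒▒▓▓▓┃}                  ┃                     
░░▒▒▒▒▒▓▓▓┃                   ┃                     
━━━━━━━━━━┃                   ┃                     
          ┃                   ┃                     
          ┃                   ┃                     
          ┃                   ┃                     
          ┃                   ┃                     


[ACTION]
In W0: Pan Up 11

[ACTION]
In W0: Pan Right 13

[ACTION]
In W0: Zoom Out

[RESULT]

          ┏━━━━━━━━━━━━━━━━━━━┓                     
━━━━━━━━━━┃ TabContainer      ┃                     
wer       ┠───────────────────┨                     
──────────┃[utils.js]│ setting┃                     
█████     ┃───────────────────┃                     
█████     ┃const path = requir┃                     
█████     ┃                   ┃                     
█████     ┃function validateIn┃                     
█████     ┃  const config = 75┃                     
█████     ┃  const config = 64┃                     
█████     ┃  const response = ┃                     
█████     ┃  const config = 55┃                     
█████     ┃}                  ┃                     
█████     ┃                   ┃                     
━━━━━━━━━━┃                   ┃                     
          ┃                   ┃                     
          ┃                   ┃                     
          ┃                   ┃                     
          ┃                   ┃                     


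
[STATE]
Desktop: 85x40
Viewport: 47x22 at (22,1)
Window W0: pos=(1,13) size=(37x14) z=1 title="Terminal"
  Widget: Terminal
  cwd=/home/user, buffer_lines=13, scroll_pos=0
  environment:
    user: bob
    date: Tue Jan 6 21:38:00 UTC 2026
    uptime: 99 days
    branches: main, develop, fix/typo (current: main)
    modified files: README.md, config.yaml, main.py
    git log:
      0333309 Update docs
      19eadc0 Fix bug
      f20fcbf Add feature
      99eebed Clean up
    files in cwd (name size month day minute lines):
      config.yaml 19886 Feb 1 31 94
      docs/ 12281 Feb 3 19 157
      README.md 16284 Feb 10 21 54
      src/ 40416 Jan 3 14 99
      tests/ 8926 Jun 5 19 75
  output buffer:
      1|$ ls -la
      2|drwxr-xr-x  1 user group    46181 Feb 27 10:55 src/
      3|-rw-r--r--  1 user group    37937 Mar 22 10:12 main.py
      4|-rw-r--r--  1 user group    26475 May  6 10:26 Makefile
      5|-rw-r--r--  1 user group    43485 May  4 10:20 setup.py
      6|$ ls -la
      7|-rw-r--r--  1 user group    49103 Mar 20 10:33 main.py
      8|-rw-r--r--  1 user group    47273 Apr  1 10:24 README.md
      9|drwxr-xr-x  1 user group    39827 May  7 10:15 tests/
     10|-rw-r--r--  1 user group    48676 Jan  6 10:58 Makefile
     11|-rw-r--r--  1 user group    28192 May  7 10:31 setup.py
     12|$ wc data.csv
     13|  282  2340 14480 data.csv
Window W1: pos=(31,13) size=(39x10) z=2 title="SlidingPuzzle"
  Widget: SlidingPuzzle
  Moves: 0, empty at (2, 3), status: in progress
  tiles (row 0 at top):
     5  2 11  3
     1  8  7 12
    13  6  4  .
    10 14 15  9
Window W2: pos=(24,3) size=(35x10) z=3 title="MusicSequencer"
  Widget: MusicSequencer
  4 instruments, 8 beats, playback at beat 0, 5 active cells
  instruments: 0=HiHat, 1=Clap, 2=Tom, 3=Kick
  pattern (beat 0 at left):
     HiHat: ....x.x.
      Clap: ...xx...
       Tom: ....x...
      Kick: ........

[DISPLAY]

                                               
                                               
  ┏━━━━━━━━━━━━━━━━━━━━━━━━━━━━━━━━━┓          
  ┃ MusicSequencer                  ┃          
  ┠─────────────────────────────────┨          
  ┃      ▼1234567                   ┃          
  ┃ HiHat····█·█·                   ┃          
  ┃  Clap···██···                   ┃          
  ┃   Tom····█···                   ┃          
  ┃  Kick········                   ┃          
  ┃                                 ┃          
  ┗━━━━━━━━━━━━━━━━━━━━━━━━━━━━━━━━━┛          
━━━━━━━━━┏━━━━━━━━━━━━━━━━━━━━━━━━━━━━━━━━━━━━━
         ┃ SlidingPuzzle                       
─────────┠─────────────────────────────────────
         ┃┌────┬────┬────┬────┐                
roup    4┃│  5 │  2 │ 11 │  3 │                
roup    3┃├────┼────┼────┼────┤                
roup    2┃│  1 │  8 │  7 │ 12 │                
roup    4┃├────┼────┼────┼────┤                
         ┃│ 13 │  6 │  4 │    │                
roup    4┗━━━━━━━━━━━━━━━━━━━━━━━━━━━━━━━━━━━━━


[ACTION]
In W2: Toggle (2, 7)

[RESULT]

                                               
                                               
  ┏━━━━━━━━━━━━━━━━━━━━━━━━━━━━━━━━━┓          
  ┃ MusicSequencer                  ┃          
  ┠─────────────────────────────────┨          
  ┃      ▼1234567                   ┃          
  ┃ HiHat····█·█·                   ┃          
  ┃  Clap···██···                   ┃          
  ┃   Tom····█··█                   ┃          
  ┃  Kick········                   ┃          
  ┃                                 ┃          
  ┗━━━━━━━━━━━━━━━━━━━━━━━━━━━━━━━━━┛          
━━━━━━━━━┏━━━━━━━━━━━━━━━━━━━━━━━━━━━━━━━━━━━━━
         ┃ SlidingPuzzle                       
─────────┠─────────────────────────────────────
         ┃┌────┬────┬────┬────┐                
roup    4┃│  5 │  2 │ 11 │  3 │                
roup    3┃├────┼────┼────┼────┤                
roup    2┃│  1 │  8 │  7 │ 12 │                
roup    4┃├────┼────┼────┼────┤                
         ┃│ 13 │  6 │  4 │    │                
roup    4┗━━━━━━━━━━━━━━━━━━━━━━━━━━━━━━━━━━━━━


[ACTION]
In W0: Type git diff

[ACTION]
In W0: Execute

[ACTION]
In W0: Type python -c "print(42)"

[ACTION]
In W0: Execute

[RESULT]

                                               
                                               
  ┏━━━━━━━━━━━━━━━━━━━━━━━━━━━━━━━━━┓          
  ┃ MusicSequencer                  ┃          
  ┠─────────────────────────────────┨          
  ┃      ▼1234567                   ┃          
  ┃ HiHat····█·█·                   ┃          
  ┃  Clap···██···                   ┃          
  ┃   Tom····█··█                   ┃          
  ┃  Kick········                   ┃          
  ┃                                 ┃          
  ┗━━━━━━━━━━━━━━━━━━━━━━━━━━━━━━━━━┛          
━━━━━━━━━┏━━━━━━━━━━━━━━━━━━━━━━━━━━━━━━━━━━━━━
         ┃ SlidingPuzzle                       
─────────┠─────────────────────────────────────
         ┃┌────┬────┬────┬────┐                
 b/main.p┃│  5 │  2 │ 11 │  3 │                
         ┃├────┼────┼────┼────┤                
         ┃│  1 │  8 │  7 │ 12 │                
         ┃├────┼────┼────┼────┤                
         ┃│ 13 │  6 │  4 │    │                
         ┗━━━━━━━━━━━━━━━━━━━━━━━━━━━━━━━━━━━━━


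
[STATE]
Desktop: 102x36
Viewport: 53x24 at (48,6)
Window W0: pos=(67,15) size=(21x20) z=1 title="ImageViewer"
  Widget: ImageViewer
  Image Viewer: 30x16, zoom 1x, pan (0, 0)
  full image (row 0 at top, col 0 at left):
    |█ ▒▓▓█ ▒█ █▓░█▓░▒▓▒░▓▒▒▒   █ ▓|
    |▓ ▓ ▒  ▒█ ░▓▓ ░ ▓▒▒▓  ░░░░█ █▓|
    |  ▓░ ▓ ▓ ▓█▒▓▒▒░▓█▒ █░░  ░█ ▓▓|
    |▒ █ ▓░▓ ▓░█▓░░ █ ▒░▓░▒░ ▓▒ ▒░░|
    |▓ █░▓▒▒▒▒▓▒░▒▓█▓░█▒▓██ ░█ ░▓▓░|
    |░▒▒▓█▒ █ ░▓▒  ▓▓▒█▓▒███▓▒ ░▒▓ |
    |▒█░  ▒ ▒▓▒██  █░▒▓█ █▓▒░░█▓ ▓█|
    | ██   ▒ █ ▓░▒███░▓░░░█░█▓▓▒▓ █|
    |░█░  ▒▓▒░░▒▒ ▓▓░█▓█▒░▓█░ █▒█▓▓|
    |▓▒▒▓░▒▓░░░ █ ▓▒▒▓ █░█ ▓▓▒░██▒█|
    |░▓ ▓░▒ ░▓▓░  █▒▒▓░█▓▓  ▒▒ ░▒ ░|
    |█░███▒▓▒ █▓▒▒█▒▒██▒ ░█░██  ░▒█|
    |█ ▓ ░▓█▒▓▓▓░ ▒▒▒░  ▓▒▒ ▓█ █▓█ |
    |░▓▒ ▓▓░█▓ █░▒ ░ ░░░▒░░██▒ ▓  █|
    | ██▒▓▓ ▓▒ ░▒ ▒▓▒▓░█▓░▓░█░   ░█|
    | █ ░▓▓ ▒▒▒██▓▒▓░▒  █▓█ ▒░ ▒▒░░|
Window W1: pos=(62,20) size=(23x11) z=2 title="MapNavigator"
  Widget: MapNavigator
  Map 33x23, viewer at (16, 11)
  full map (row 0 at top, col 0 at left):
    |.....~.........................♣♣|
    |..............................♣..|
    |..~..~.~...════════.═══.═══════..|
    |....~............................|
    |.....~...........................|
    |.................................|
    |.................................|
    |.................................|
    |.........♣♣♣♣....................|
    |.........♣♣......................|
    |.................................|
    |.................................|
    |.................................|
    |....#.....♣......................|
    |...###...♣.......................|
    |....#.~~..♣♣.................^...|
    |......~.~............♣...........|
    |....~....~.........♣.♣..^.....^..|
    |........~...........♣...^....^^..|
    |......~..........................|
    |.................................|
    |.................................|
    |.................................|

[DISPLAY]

                                                     
                                                     
                                                     
                                                     
                                                     
                                                     
                                                     
                                                     
                                                     
                   ┏━━━━━━━━━━━━━━━━━━━┓             
                   ┃ ImageViewer       ┃             
                   ┠───────────────────┨             
                   ┃█ ▒▓▓█ ▒█ █▓░█▓░▒▓▒┃             
                   ┃▓ ▓ ▒  ▒█ ░▓▓ ░ ▓▒▒┃             
              ┏━━━━━━━━━━━━━━━━━━━━━┓█▒┃             
              ┃ MapNavigator        ┃▒░┃             
              ┠─────────────────────┨█▒┃             
              ┃...♣♣♣♣..............┃█▓┃             
              ┃...♣♣................┃▓█┃             
              ┃.....................┃▓░┃             
              ┃..........@..........┃▓█┃             
              ┃.....................┃ █┃             
              ┃....♣................┃░█┃             
              ┃...♣.................┃█▒┃             


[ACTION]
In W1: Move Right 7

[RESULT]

                                                     
                                                     
                                                     
                                                     
                                                     
                                                     
                                                     
                                                     
                                                     
                   ┏━━━━━━━━━━━━━━━━━━━┓             
                   ┃ ImageViewer       ┃             
                   ┠───────────────────┨             
                   ┃█ ▒▓▓█ ▒█ █▓░█▓░▒▓▒┃             
                   ┃▓ ▓ ▒  ▒█ ░▓▓ ░ ▓▒▒┃             
              ┏━━━━━━━━━━━━━━━━━━━━━┓█▒┃             
              ┃ MapNavigator        ┃▒░┃             
              ┠─────────────────────┨█▒┃             
              ┃.................... ┃█▓┃             
              ┃.................... ┃▓█┃             
              ┃.................... ┃▓░┃             
              ┃..........@......... ┃▓█┃             
              ┃.................... ┃ █┃             
              ┃.................... ┃░█┃             
              ┃.................... ┃█▒┃             


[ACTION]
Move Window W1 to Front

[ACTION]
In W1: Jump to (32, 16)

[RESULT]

                                                     
                                                     
                                                     
                                                     
                                                     
                                                     
                                                     
                                                     
                                                     
                   ┏━━━━━━━━━━━━━━━━━━━┓             
                   ┃ ImageViewer       ┃             
                   ┠───────────────────┨             
                   ┃█ ▒▓▓█ ▒█ █▓░█▓░▒▓▒┃             
                   ┃▓ ▓ ▒  ▒█ ░▓▓ ░ ▓▒▒┃             
              ┏━━━━━━━━━━━━━━━━━━━━━┓█▒┃             
              ┃ MapNavigator        ┃▒░┃             
              ┠─────────────────────┨█▒┃             
              ┃...........          ┃█▓┃             
              ┃...........          ┃▓█┃             
              ┃.......^...          ┃▓░┃             
              ┃..........@          ┃▓█┃             
              ┃..^.....^..          ┃ █┃             
              ┃..^....^^..          ┃░█┃             
              ┃...........          ┃█▒┃             


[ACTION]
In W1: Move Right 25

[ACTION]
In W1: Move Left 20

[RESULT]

                                                     
                                                     
                                                     
                                                     
                                                     
                                                     
                                                     
                                                     
                                                     
                   ┏━━━━━━━━━━━━━━━━━━━┓             
                   ┃ ImageViewer       ┃             
                   ┠───────────────────┨             
                   ┃█ ▒▓▓█ ▒█ █▓░█▓░▒▓▒┃             
                   ┃▓ ▓ ▒  ▒█ ░▓▓ ░ ▓▒▒┃             
              ┏━━━━━━━━━━━━━━━━━━━━━┓█▒┃             
              ┃ MapNavigator        ┃▒░┃             
              ┠─────────────────────┨█▒┃             
              ┃..#.....♣............┃█▓┃             
              ┃.###...♣.............┃▓█┃             
              ┃..#.~~..♣♣...........┃▓░┃             
              ┃....~.~...@........♣.┃▓█┃             
              ┃..~....~.........♣.♣.┃ █┃             
              ┃......~...........♣..┃░█┃             
              ┃....~................┃█▒┃             


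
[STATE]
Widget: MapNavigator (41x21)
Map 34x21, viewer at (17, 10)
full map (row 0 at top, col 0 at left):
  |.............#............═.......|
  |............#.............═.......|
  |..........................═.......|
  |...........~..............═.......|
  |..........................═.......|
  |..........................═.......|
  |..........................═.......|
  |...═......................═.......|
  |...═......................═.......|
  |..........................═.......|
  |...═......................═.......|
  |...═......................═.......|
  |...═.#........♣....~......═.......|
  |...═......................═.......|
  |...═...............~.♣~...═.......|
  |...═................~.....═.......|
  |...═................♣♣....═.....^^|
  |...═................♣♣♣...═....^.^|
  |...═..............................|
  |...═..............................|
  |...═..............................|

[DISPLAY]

   .............#............═.......    
   ............#.............═.......    
   ..........................═.......    
   ...........~..............═.......    
   ..........................═.......    
   ..........................═.......    
   ..........................═.......    
   ...═......................═.......    
   ...═......................═.......    
   ..........................═.......    
   ...═.............@........═.......    
   ...═......................═.......    
   ...═.#........♣....~......═.......    
   ...═......................═.......    
   ...═...............~.♣~...═.......    
   ...═................~.....═.......    
   ...═................♣♣....═.....^^    
   ...═................♣♣♣...═....^.^    
   ...═..............................    
   ...═..............................    
   ...═..............................    


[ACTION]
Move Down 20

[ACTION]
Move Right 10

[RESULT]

...................═.......              
...................═.......              
.......♣....~......═.......              
...................═.......              
............~.♣~...═.......              
.............~.....═.......              
.............♣♣....═.....^^              
.............♣♣♣...═....^.^              
...........................              
...........................              
....................@......              
                                         
                                         
                                         
                                         
                                         
                                         
                                         
                                         
                                         
                                         


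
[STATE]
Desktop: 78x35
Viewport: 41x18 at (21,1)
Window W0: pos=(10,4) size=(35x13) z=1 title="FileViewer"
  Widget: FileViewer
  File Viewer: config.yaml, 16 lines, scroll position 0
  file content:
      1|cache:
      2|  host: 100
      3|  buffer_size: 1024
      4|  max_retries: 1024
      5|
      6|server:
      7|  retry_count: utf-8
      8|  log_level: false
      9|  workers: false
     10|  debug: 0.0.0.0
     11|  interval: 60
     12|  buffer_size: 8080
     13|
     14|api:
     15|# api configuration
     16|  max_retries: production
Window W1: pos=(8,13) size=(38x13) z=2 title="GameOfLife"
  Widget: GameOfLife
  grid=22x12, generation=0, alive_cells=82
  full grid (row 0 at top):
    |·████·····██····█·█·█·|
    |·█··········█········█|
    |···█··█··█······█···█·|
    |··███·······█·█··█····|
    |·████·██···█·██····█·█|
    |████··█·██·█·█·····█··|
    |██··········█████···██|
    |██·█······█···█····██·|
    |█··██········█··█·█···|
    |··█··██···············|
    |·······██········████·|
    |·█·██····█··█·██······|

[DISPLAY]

                                         
                                         
                                         
━━━━━━━━━━━━━━━━━━━━━━━┓                 
r                      ┃                 
───────────────────────┨                 
                      ▲┃                 
0                     █┃                 
ize: 1024             ░┃                 
ies: 1024             ░┃                 
                      ░┃                 
                      ░┃                 
━━━━━━━━━━━━━━━━━━━━━━━━┓                
                        ┃                
────────────────────────┨                
                        ┃                
····█···█·              ┃                
█·█··█····              ┃                


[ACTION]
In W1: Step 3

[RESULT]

                                         
                                         
                                         
━━━━━━━━━━━━━━━━━━━━━━━┓                 
r                      ┃                 
───────────────────────┨                 
                      ▲┃                 
0                     █┃                 
ize: 1024             ░┃                 
ies: 1024             ░┃                 
                      ░┃                 
                      ░┃                 
━━━━━━━━━━━━━━━━━━━━━━━━┓                
                        ┃                
────────────────────────┨                
                        ┃                
··██···█··              ┃                
·······█·█              ┃                


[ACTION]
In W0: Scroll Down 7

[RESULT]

                                         
                                         
                                         
━━━━━━━━━━━━━━━━━━━━━━━┓                 
r                      ┃                 
───────────────────────┨                 
l: false              ▲┃                 
 false                ░┃                 
.0.0.0                ░┃                 
: 60                  ░┃                 
ize: 8080             ░┃                 
                      ░┃                 
━━━━━━━━━━━━━━━━━━━━━━━━┓                
                        ┃                
────────────────────────┨                
                        ┃                
··██···█··              ┃                
·······█·█              ┃                


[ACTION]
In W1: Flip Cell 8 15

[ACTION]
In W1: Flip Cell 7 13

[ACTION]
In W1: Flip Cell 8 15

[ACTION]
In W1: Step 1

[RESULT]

                                         
                                         
                                         
━━━━━━━━━━━━━━━━━━━━━━━┓                 
r                      ┃                 
───────────────────────┨                 
l: false              ▲┃                 
 false                ░┃                 
.0.0.0                ░┃                 
: 60                  ░┃                 
ize: 8080             ░┃                 
                      ░┃                 
━━━━━━━━━━━━━━━━━━━━━━━━┓                
                        ┃                
────────────────────────┨                
                        ┃                
······██·█              ┃                
··██··██··              ┃                


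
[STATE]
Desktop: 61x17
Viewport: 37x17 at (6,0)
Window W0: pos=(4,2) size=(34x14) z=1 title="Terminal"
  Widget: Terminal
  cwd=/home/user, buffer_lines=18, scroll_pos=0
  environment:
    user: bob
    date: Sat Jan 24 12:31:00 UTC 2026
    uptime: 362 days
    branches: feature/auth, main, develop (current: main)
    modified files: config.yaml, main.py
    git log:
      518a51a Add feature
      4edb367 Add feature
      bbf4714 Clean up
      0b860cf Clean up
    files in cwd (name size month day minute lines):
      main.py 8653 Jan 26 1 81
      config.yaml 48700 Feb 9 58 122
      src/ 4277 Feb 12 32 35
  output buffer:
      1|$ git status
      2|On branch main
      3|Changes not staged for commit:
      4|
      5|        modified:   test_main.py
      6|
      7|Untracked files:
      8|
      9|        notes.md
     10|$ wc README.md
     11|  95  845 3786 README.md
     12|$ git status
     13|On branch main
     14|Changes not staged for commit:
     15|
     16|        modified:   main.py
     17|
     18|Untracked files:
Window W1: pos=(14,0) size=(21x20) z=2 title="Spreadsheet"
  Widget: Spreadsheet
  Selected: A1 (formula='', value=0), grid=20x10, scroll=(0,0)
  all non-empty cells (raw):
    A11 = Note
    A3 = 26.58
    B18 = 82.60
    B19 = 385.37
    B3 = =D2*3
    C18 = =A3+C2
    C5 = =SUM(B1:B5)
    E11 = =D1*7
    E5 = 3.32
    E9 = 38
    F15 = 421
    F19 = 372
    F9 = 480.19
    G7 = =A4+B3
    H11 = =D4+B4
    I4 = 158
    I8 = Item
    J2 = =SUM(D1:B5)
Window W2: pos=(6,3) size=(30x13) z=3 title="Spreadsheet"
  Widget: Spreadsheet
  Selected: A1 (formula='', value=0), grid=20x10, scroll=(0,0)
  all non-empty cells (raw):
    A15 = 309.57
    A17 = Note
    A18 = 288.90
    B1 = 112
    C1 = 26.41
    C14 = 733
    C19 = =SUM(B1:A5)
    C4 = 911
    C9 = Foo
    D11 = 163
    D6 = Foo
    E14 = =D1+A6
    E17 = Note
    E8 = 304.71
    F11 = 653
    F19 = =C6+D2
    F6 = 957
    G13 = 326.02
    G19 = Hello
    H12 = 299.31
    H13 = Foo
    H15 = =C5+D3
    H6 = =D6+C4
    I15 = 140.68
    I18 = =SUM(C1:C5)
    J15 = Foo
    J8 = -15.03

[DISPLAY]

        ┏━━━━━━━━━━━━━━━━━━━┓        
        ┃ Spreadsheet       ┃        
━━━━━━━━┠───────────────────┨━━┓     
┏━━━━━━━━━━━━━━━━━━━━━━━━━━━━┓ ┃     
┃ Spreadsheet                ┃─┨     
┠────────────────────────────┨ ┃     
┃A1:                         ┃ ┃     
┃       A       B       C    ┃ ┃     
┃----------------------------┃ ┃     
┃  1      [0]     112   26.41┃y┃     
┃  2        0       0       0┃ ┃     
┃  3        0       0       0┃ ┃     
┃  4        0       0     911┃ ┃     
┃  5        0       0       0┃ ┃     
┃  6        0       0       0┃ ┃     
┗━━━━━━━━━━━━━━━━━━━━━━━━━━━━┛━┛     
        ┃ 11 Note           ┃        


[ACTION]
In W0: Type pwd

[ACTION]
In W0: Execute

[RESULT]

        ┏━━━━━━━━━━━━━━━━━━━┓        
        ┃ Spreadsheet       ┃        
━━━━━━━━┠───────────────────┨━━┓     
┏━━━━━━━━━━━━━━━━━━━━━━━━━━━━┓ ┃     
┃ Spreadsheet                ┃─┨     
┠────────────────────────────┨ ┃     
┃A1:                         ┃ ┃     
┃       A       B       C    ┃ ┃     
┃----------------------------┃ ┃     
┃  1      [0]     112   26.41┃ ┃     
┃  2        0       0       0┃ ┃     
┃  3        0       0       0┃ ┃     
┃  4        0       0     911┃ ┃     
┃  5        0       0       0┃ ┃     
┃  6        0       0       0┃ ┃     
┗━━━━━━━━━━━━━━━━━━━━━━━━━━━━┛━┛     
        ┃ 11 Note           ┃        


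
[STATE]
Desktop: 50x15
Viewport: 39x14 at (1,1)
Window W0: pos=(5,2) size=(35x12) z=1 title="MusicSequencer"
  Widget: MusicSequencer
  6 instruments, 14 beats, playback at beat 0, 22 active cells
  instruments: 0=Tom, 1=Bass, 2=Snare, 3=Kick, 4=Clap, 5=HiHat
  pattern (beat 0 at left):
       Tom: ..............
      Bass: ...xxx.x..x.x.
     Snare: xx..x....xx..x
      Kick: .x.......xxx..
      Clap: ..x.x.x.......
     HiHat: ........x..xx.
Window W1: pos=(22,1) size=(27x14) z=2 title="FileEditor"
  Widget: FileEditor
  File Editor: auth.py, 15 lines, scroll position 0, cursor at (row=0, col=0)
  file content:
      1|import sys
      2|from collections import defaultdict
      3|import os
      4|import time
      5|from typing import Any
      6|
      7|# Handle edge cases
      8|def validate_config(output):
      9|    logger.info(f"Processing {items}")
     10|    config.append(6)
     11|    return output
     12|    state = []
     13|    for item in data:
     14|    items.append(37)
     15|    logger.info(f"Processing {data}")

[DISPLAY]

                     ┏━━━━━━━━━━━━━━━━━
    ┏━━━━━━━━━━━━━━━━┃ FileEditor      
    ┃ MusicSequencer ┠─────────────────
    ┠────────────────┃█mport sys       
    ┃      ▼123456789┃from collections 
    ┃   Tom··········┃import os        
    ┃  Bass···███·█··┃import time      
    ┃ Snare██··█····█┃from typing impor
    ┃  Kick·█·······█┃                 
    ┃  Clap··█·█·█···┃# Handle edge cas
    ┃ HiHat········█·┃def validate_conf
    ┃                ┃    logger.info(f
    ┗━━━━━━━━━━━━━━━━┃    config.append
                     ┗━━━━━━━━━━━━━━━━━


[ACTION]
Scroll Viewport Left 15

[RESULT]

                      ┏━━━━━━━━━━━━━━━━
     ┏━━━━━━━━━━━━━━━━┃ FileEditor     
     ┃ MusicSequencer ┠────────────────
     ┠────────────────┃█mport sys      
     ┃      ▼123456789┃from collections
     ┃   Tom··········┃import os       
     ┃  Bass···███·█··┃import time     
     ┃ Snare██··█····█┃from typing impo
     ┃  Kick·█·······█┃                
     ┃  Clap··█·█·█···┃# Handle edge ca
     ┃ HiHat········█·┃def validate_con
     ┃                ┃    logger.info(
     ┗━━━━━━━━━━━━━━━━┃    config.appen
                      ┗━━━━━━━━━━━━━━━━


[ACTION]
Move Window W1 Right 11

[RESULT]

                       ┏━━━━━━━━━━━━━━━
     ┏━━━━━━━━━━━━━━━━━┃ FileEditor    
     ┃ MusicSequencer  ┠───────────────
     ┠─────────────────┃█mport sys     
     ┃      ▼1234567890┃from collection
     ┃   Tom···········┃import os      
     ┃  Bass···███·█··█┃import time    
     ┃ Snare██··█····██┃from typing imp
     ┃  Kick·█·······██┃               
     ┃  Clap··█·█·█····┃# Handle edge c
     ┃ HiHat········█··┃def validate_co
     ┃                 ┃    logger.info
     ┗━━━━━━━━━━━━━━━━━┃    config.appe
                       ┗━━━━━━━━━━━━━━━


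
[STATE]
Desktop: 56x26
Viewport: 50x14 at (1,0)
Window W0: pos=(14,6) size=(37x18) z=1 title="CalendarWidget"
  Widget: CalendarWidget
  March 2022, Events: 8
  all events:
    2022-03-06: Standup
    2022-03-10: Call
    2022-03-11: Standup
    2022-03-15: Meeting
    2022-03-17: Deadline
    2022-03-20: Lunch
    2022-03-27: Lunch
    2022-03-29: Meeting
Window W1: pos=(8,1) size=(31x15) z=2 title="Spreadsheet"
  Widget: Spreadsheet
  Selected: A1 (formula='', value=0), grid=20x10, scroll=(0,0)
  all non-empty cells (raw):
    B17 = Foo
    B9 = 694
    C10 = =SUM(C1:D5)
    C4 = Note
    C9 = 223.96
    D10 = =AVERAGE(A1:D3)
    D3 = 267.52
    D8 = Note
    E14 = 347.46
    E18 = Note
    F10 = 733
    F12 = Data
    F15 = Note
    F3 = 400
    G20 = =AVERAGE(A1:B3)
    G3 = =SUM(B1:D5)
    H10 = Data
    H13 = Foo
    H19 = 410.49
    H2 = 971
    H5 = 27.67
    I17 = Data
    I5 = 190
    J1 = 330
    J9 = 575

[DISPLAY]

                                                  
       ┏━━━━━━━━━━━━━━━━━━━━━━━━━━━━━┓            
       ┃ Spreadsheet                 ┃            
       ┠─────────────────────────────┨            
       ┃A1:                          ┃            
       ┃       A       B       C     ┃            
       ┃-----------------------------┃━━━━━━━━━━━┓
       ┃  1      [0]       0       0 ┃           ┃
       ┃  2        0       0       0 ┃───────────┨
       ┃  3        0       0       0 ┃           ┃
       ┃  4        0       0Note     ┃           ┃
       ┃  5        0       0       0 ┃           ┃
       ┃  6        0       0       0 ┃           ┃
       ┃  7        0       0       0 ┃           ┃


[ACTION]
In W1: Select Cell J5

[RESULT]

                                                  
       ┏━━━━━━━━━━━━━━━━━━━━━━━━━━━━━┓            
       ┃ Spreadsheet                 ┃            
       ┠─────────────────────────────┨            
       ┃J5:                          ┃            
       ┃       A       B       C     ┃            
       ┃-----------------------------┃━━━━━━━━━━━┓
       ┃  1        0       0       0 ┃           ┃
       ┃  2        0       0       0 ┃───────────┨
       ┃  3        0       0       0 ┃           ┃
       ┃  4        0       0Note     ┃           ┃
       ┃  5        0       0       0 ┃           ┃
       ┃  6        0       0       0 ┃           ┃
       ┃  7        0       0       0 ┃           ┃


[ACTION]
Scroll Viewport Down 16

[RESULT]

       ┃  6        0       0       0 ┃           ┃
       ┃  7        0       0       0 ┃           ┃
       ┃  8        0       0       0N┃           ┃
       ┗━━━━━━━━━━━━━━━━━━━━━━━━━━━━━┛           ┃
             ┃                                   ┃
             ┃                                   ┃
             ┃                                   ┃
             ┃                                   ┃
             ┃                                   ┃
             ┃                                   ┃
             ┃                                   ┃
             ┗━━━━━━━━━━━━━━━━━━━━━━━━━━━━━━━━━━━┛
                                                  
                                                  
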